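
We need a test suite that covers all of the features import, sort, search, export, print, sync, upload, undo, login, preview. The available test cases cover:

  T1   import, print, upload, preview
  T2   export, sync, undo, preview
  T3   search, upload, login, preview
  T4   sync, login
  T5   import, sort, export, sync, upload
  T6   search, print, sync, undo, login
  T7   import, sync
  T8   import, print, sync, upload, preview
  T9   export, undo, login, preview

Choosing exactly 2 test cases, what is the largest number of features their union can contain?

9

Choosing T5, T6 covers {import, sort, search, export, print, sync, upload, undo, login} — 9 features.
No choice of 2 test cases does better; here preview is left uncovered.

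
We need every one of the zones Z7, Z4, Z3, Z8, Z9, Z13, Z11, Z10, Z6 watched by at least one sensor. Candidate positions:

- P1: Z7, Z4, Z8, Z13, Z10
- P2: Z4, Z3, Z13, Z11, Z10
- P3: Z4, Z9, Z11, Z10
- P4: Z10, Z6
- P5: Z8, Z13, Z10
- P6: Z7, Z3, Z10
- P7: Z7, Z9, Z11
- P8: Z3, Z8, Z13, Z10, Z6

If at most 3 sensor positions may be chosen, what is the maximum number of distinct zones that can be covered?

Choosing P1, P3, P8 covers {Z7, Z4, Z3, Z8, Z9, Z13, Z11, Z10, Z6} — 9 zones.
That is all 9 zones.

9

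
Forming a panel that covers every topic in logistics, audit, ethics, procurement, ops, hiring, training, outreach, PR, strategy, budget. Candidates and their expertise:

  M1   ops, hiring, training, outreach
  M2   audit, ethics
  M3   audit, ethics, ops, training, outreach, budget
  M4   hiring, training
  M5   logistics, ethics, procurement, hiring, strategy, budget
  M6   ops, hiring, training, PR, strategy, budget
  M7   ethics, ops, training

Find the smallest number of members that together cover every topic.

3

M3, M5, M6 together cover {logistics, audit, ethics, procurement, ops, hiring, training, outreach, PR, strategy, budget} — every topic.
No 2 of the 7 members cover everything (all 21 pairs fall short), so 3 is minimum.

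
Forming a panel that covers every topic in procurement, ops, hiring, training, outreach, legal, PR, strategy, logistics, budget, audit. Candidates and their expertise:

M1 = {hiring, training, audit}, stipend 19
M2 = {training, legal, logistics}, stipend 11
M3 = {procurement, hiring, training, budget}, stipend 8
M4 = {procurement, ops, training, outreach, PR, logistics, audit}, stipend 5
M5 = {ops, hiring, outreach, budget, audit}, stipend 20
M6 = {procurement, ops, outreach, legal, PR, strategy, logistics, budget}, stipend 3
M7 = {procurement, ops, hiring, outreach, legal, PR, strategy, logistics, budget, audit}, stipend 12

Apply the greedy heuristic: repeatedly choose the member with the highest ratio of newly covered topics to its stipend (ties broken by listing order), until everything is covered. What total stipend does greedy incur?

Pick 1: M6 adds 8 new (procurement, ops, outreach, legal, PR, strategy, logistics, budget) at stipend 3 (ratio 8/3).
Pick 2: M4 adds 2 new (training, audit) at stipend 5 (ratio 2/5).
Pick 3: M3 adds 1 new (hiring) at stipend 8 (ratio 1/8).
Greedy total stipend: 3 + 5 + 8 = 16.

16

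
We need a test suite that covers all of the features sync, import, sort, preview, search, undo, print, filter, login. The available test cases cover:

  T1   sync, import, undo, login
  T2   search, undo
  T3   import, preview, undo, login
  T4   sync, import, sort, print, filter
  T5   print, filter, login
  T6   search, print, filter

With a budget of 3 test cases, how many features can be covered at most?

Choosing T2, T3, T4 covers {sync, import, sort, preview, search, undo, print, filter, login} — 9 features.
That is all 9 features.

9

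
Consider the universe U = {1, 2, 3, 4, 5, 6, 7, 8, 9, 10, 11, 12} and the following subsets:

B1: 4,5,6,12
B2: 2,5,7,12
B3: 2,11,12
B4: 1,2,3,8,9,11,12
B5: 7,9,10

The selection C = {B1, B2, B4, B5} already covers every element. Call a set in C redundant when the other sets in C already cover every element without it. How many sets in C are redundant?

Drop B1: 4, 6 uncovered — not redundant.
Drop B2: the rest still cover every element — redundant.
Drop B4: 1, 3, 8, 11 uncovered — not redundant.
Drop B5: 10 uncovered — not redundant.
1 redundant: B2.

1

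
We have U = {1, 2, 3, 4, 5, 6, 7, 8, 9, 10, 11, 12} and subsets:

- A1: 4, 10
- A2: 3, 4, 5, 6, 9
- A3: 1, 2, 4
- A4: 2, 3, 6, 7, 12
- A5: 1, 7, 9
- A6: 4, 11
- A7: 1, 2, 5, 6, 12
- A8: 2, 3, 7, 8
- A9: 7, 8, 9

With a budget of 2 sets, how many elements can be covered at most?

8

Choosing A2, A4 covers {2, 3, 4, 5, 6, 7, 9, 12} — 8 elements.
No choice of 2 sets does better; here 1, 8, 10, 11 are left uncovered.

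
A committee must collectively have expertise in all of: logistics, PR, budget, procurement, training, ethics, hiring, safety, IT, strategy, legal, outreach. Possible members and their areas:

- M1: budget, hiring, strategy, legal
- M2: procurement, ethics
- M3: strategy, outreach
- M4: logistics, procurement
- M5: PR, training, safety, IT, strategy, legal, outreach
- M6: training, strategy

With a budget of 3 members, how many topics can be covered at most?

11

Choosing M1, M2, M5 covers {PR, budget, procurement, training, ethics, hiring, safety, IT, strategy, legal, outreach} — 11 topics.
No choice of 3 members does better; here logistics is left uncovered.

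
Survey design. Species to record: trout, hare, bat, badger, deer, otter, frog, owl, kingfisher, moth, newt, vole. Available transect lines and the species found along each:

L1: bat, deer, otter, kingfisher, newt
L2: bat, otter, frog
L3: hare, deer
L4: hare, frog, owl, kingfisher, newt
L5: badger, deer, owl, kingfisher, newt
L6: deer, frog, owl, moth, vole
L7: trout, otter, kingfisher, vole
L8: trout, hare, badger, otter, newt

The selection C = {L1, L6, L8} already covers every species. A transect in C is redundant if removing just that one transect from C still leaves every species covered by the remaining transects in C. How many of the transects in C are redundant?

0

Drop L1: bat, kingfisher uncovered — not redundant.
Drop L6: frog, owl, moth, vole uncovered — not redundant.
Drop L8: trout, hare, badger uncovered — not redundant.
None of the transects in C is redundant.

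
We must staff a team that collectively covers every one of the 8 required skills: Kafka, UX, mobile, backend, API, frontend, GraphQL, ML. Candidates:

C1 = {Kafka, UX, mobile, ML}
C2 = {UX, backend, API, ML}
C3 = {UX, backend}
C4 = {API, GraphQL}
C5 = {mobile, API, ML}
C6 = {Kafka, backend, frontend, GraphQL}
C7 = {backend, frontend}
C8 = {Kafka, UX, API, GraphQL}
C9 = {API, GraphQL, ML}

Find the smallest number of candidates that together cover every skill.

3

C1, C2, C6 together cover {Kafka, UX, mobile, backend, API, frontend, GraphQL, ML} — every skill.
No 2 of the 9 candidates cover everything (all 36 pairs fall short), so 3 is minimum.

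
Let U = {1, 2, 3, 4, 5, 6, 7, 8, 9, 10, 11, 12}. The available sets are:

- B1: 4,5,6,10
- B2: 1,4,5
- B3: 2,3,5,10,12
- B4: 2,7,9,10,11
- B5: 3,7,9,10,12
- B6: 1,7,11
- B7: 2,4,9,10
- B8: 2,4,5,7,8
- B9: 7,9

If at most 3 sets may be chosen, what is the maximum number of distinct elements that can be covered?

11

Choosing B5, B6, B8 covers {1, 2, 3, 4, 5, 7, 8, 9, 10, 11, 12} — 11 elements.
No choice of 3 sets does better; here 6 is left uncovered.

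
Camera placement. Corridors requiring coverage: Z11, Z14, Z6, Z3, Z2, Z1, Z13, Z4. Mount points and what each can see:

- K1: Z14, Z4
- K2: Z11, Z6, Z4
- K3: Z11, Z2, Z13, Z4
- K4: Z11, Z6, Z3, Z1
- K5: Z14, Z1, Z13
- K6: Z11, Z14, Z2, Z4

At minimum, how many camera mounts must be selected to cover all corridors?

K1, K3, K4 together cover {Z11, Z14, Z6, Z3, Z2, Z1, Z13, Z4} — every corridor.
No 2 of the 6 camera mounts cover everything (all 15 pairs fall short), so 3 is minimum.

3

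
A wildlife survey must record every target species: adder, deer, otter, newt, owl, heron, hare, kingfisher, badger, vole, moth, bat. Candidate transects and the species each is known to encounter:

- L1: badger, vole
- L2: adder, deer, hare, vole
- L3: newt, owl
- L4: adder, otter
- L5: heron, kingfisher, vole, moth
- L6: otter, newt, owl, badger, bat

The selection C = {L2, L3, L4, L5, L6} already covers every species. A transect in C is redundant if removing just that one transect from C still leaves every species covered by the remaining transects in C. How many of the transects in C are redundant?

2

Drop L2: deer, hare uncovered — not redundant.
Drop L3: the rest still cover every species — redundant.
Drop L4: the rest still cover every species — redundant.
Drop L5: heron, kingfisher, moth uncovered — not redundant.
Drop L6: badger, bat uncovered — not redundant.
2 redundant: L3, L4.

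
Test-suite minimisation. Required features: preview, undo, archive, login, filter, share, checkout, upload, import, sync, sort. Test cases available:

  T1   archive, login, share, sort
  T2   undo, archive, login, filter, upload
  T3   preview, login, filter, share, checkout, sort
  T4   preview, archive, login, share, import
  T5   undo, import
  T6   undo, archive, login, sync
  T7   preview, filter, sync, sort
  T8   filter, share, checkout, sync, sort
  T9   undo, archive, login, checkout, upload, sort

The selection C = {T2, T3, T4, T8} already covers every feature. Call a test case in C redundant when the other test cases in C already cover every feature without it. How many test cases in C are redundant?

Drop T2: undo, upload uncovered — not redundant.
Drop T3: the rest still cover every feature — redundant.
Drop T4: import uncovered — not redundant.
Drop T8: sync uncovered — not redundant.
1 redundant: T3.

1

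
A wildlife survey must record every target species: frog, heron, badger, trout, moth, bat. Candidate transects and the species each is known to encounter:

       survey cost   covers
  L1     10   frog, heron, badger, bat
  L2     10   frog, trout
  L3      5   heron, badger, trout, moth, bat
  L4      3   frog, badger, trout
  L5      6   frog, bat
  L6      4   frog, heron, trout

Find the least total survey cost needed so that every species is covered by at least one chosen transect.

8

L3, L4 cover every species at survey cost 5 + 3 = 8.
Any cover uses at least 2 transects; among all covering selections none totals below 8.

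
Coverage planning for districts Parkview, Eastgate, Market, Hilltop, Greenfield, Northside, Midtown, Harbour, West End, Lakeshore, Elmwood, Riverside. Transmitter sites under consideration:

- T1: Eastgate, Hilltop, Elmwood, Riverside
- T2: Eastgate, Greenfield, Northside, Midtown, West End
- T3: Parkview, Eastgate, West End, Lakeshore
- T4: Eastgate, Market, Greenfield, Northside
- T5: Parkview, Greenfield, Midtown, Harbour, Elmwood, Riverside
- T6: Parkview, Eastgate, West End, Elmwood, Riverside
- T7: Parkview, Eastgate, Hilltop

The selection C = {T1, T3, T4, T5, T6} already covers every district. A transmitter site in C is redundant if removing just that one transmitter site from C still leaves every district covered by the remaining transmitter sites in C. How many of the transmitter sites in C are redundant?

1

Drop T1: Hilltop uncovered — not redundant.
Drop T3: Lakeshore uncovered — not redundant.
Drop T4: Market, Northside uncovered — not redundant.
Drop T5: Midtown, Harbour uncovered — not redundant.
Drop T6: the rest still cover every district — redundant.
1 redundant: T6.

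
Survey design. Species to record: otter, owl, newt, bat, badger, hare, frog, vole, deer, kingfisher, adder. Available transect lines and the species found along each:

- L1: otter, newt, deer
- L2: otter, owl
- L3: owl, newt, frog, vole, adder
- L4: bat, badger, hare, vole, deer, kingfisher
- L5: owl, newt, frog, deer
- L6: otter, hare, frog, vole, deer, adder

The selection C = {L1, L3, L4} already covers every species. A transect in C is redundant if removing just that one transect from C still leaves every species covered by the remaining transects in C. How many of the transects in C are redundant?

Drop L1: otter uncovered — not redundant.
Drop L3: owl, frog, adder uncovered — not redundant.
Drop L4: bat, badger, hare, kingfisher uncovered — not redundant.
None of the transects in C is redundant.

0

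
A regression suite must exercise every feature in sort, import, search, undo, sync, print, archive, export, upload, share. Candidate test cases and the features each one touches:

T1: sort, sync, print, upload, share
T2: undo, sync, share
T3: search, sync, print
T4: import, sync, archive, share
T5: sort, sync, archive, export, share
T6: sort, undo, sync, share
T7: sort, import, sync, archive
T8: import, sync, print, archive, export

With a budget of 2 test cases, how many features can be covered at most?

8

Choosing T1, T8 covers {sort, import, sync, print, archive, export, upload, share} — 8 features.
No choice of 2 test cases does better; here search, undo are left uncovered.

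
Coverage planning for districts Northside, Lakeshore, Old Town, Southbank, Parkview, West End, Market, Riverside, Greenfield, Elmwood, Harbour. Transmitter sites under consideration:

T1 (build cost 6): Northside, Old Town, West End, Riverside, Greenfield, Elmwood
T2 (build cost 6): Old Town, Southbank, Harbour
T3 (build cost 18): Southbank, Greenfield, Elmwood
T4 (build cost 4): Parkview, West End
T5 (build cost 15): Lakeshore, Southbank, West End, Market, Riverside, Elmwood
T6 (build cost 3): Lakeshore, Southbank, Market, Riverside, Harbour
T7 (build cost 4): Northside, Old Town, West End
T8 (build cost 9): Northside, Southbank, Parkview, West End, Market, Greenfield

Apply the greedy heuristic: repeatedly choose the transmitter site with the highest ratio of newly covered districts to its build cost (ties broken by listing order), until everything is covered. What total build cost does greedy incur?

Pick 1: T6 adds 5 new (Lakeshore, Southbank, Market, Riverside, Harbour) at build cost 3 (ratio 5/3).
Pick 2: T1 adds 5 new (Northside, Old Town, West End, Greenfield, Elmwood) at build cost 6 (ratio 5/6).
Pick 3: T4 adds 1 new (Parkview) at build cost 4 (ratio 1/4).
Greedy total build cost: 3 + 6 + 4 = 13.

13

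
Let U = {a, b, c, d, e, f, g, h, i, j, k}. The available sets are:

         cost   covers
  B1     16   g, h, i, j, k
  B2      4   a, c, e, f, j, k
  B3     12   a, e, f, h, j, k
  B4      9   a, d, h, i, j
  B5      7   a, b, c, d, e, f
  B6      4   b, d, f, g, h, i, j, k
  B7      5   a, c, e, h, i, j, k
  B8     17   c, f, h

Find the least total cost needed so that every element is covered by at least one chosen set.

B2, B6 cover every element at cost 4 + 4 = 8.
Any cover uses at least 2 sets; among all covering selections none totals below 8.

8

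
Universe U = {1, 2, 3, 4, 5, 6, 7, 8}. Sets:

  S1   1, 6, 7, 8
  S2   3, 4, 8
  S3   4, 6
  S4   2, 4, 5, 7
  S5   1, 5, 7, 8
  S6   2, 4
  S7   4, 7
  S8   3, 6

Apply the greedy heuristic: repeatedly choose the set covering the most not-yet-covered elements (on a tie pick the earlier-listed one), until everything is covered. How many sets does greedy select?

3

Pick 1: S1 covers 4 new elements (1, 6, 7, 8).
Pick 2: S4 covers 3 new elements (2, 4, 5).
Pick 3: S2 covers 1 new elements (3).
Greedy uses 3 sets.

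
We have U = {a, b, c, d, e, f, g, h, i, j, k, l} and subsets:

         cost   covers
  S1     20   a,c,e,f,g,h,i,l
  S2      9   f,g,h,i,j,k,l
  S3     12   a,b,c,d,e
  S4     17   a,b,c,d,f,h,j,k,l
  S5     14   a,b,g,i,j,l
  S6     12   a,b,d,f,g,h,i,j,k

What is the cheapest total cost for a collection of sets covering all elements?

21

S2, S3 cover every element at cost 9 + 12 = 21.
Any cover uses at least 2 sets; among all covering selections none totals below 21.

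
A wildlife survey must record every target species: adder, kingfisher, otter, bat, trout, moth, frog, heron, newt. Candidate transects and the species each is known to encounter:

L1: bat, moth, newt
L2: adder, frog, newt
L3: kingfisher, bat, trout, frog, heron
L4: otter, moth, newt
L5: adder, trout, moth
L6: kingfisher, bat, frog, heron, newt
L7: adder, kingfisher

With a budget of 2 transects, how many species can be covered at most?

Choosing L3, L4 covers {kingfisher, otter, bat, trout, moth, frog, heron, newt} — 8 species.
No choice of 2 transects does better; here adder is left uncovered.

8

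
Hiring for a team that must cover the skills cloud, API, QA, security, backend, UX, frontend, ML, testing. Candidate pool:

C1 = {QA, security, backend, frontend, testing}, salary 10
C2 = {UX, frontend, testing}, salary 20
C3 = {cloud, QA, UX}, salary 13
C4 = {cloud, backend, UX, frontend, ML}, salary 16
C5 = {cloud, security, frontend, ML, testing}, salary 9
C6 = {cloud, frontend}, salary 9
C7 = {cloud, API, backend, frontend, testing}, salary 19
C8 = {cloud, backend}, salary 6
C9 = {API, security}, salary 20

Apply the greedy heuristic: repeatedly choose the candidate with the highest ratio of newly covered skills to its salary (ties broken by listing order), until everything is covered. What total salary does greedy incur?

Pick 1: C5 adds 5 new (cloud, security, frontend, ML, testing) at salary 9 (ratio 5/9).
Pick 2: C1 adds 2 new (QA, backend) at salary 10 (ratio 2/10).
Pick 3: C3 adds 1 new (UX) at salary 13 (ratio 1/13).
Pick 4: C7 adds 1 new (API) at salary 19 (ratio 1/19).
Greedy total salary: 9 + 10 + 13 + 19 = 51. (The true optimum is 41, so greedy overshoots here.)

51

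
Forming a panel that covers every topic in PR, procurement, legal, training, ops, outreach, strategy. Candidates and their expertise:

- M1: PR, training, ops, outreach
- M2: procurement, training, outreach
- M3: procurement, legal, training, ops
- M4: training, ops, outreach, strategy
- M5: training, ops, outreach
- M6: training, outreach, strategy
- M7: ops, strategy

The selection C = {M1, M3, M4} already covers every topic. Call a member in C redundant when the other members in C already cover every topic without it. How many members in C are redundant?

Drop M1: PR uncovered — not redundant.
Drop M3: procurement, legal uncovered — not redundant.
Drop M4: strategy uncovered — not redundant.
None of the members in C is redundant.

0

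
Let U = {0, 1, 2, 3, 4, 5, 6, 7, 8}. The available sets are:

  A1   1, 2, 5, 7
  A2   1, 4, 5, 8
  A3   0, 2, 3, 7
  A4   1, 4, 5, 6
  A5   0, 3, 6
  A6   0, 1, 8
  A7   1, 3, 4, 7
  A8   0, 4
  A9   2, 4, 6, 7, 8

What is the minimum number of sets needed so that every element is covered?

A1, A2, A5 together cover {0, 1, 2, 3, 4, 5, 6, 7, 8} — every element.
No 2 of the 9 sets cover everything (all 36 pairs fall short), so 3 is minimum.

3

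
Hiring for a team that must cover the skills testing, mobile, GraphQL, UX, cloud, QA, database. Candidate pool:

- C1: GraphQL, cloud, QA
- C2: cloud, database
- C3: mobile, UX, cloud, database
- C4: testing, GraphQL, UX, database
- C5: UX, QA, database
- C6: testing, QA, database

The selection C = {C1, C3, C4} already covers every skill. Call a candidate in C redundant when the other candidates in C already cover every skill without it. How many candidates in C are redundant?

Drop C1: QA uncovered — not redundant.
Drop C3: mobile uncovered — not redundant.
Drop C4: testing uncovered — not redundant.
None of the candidates in C is redundant.

0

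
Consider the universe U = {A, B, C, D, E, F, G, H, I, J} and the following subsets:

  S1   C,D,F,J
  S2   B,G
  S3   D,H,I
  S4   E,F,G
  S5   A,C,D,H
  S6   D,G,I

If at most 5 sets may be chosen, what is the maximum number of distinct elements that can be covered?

Choosing S1, S2, S3, S4, S5 covers {A, B, C, D, E, F, G, H, I, J} — 10 elements.
That is all 10 elements.

10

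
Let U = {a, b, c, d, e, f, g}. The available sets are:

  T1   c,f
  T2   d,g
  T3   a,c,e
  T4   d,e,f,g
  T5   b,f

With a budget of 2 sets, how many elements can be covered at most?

Choosing T3, T4 covers {a, c, d, e, f, g} — 6 elements.
No choice of 2 sets does better; here b is left uncovered.

6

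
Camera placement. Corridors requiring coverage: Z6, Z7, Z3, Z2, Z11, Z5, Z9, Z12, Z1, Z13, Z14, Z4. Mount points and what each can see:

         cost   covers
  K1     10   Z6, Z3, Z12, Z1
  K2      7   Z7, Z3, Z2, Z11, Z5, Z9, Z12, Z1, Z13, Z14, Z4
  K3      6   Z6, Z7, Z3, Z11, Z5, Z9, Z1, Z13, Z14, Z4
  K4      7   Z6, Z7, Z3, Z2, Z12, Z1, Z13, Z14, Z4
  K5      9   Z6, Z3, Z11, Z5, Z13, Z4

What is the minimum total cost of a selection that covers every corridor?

K2, K3 cover every corridor at cost 7 + 6 = 13.
Any cover uses at least 2 camera mounts; among all covering selections none totals below 13.

13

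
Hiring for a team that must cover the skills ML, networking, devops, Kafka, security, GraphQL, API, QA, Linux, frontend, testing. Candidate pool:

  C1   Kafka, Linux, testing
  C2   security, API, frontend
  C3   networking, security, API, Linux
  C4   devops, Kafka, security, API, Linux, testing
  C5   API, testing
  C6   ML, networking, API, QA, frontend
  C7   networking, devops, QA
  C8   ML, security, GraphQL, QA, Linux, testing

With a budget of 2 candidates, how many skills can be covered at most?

Choosing C4, C6 covers {ML, networking, devops, Kafka, security, API, QA, Linux, frontend, testing} — 10 skills.
No choice of 2 candidates does better; here GraphQL is left uncovered.

10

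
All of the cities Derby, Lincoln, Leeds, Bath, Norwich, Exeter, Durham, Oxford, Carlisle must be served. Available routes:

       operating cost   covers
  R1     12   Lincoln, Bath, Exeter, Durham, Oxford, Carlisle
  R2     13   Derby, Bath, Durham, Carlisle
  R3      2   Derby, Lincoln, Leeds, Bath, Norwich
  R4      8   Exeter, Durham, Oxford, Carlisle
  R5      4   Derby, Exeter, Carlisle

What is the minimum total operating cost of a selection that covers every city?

10

R3, R4 cover every city at operating cost 2 + 8 = 10.
Any cover uses at least 2 routes; among all covering selections none totals below 10.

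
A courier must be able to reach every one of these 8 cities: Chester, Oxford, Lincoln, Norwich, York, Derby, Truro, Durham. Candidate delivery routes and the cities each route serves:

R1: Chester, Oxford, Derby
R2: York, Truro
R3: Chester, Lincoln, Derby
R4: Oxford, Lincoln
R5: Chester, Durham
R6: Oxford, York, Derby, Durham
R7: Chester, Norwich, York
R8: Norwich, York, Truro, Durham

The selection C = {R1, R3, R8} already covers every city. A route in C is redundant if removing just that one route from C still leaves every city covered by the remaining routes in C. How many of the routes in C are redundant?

0

Drop R1: Oxford uncovered — not redundant.
Drop R3: Lincoln uncovered — not redundant.
Drop R8: Norwich, York, Truro, Durham uncovered — not redundant.
None of the routes in C is redundant.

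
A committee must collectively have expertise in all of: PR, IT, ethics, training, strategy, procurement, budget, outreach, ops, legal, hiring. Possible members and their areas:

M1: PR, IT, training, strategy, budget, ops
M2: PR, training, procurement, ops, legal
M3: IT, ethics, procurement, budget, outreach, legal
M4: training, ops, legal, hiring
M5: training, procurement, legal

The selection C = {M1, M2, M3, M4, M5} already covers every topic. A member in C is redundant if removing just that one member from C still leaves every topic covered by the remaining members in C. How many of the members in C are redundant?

Drop M1: strategy uncovered — not redundant.
Drop M2: the rest still cover every topic — redundant.
Drop M3: ethics, outreach uncovered — not redundant.
Drop M4: hiring uncovered — not redundant.
Drop M5: the rest still cover every topic — redundant.
2 redundant: M2, M5.

2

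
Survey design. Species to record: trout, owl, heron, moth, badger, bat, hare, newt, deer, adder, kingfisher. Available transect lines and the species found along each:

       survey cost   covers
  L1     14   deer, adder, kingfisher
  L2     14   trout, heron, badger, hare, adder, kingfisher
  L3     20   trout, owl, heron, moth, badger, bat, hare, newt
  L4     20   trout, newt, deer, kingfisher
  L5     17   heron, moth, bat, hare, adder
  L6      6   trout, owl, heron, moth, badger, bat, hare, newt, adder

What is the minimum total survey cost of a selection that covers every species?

L1, L6 cover every species at survey cost 14 + 6 = 20.
Any cover uses at least 2 transects; among all covering selections none totals below 20.

20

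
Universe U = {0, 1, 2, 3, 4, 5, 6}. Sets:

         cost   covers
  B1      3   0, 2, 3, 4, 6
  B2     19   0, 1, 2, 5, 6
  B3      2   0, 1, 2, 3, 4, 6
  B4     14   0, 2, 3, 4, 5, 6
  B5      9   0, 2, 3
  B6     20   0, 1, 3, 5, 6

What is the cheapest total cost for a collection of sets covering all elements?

16

B3, B4 cover every element at cost 2 + 14 = 16.
Any cover uses at least 2 sets; among all covering selections none totals below 16.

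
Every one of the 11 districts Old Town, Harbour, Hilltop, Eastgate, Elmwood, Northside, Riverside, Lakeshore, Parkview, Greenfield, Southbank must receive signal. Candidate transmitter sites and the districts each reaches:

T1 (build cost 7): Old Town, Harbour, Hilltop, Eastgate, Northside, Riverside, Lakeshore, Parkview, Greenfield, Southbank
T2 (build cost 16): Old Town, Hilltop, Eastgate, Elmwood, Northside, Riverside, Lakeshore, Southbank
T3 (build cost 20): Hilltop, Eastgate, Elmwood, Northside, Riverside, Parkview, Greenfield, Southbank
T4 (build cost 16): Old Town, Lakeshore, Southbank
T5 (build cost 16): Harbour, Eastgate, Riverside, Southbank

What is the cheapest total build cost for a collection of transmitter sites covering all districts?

23

T1, T2 cover every district at build cost 7 + 16 = 23.
Any cover uses at least 2 transmitter sites; among all covering selections none totals below 23.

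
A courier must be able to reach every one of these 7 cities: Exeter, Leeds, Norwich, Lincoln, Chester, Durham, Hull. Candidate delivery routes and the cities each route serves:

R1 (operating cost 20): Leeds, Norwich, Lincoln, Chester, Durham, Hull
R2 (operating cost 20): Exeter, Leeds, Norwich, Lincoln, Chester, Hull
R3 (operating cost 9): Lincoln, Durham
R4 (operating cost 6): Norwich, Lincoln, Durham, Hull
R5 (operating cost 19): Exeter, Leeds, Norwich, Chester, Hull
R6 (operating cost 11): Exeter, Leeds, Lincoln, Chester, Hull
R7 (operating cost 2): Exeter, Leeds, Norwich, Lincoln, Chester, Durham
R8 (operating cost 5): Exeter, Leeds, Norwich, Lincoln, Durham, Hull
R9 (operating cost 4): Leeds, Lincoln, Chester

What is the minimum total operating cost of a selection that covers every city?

7

R7, R8 cover every city at operating cost 2 + 5 = 7.
Any cover uses at least 2 routes; among all covering selections none totals below 7.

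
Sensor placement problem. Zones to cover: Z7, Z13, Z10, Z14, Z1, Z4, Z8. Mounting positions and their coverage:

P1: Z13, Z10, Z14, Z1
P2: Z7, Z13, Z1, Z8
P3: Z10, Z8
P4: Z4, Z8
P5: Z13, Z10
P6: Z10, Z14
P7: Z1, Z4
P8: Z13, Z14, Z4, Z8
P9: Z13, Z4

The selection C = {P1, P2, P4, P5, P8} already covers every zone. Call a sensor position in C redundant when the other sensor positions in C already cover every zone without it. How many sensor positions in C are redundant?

Drop P1: the rest still cover every zone — redundant.
Drop P2: Z7 uncovered — not redundant.
Drop P4: the rest still cover every zone — redundant.
Drop P5: the rest still cover every zone — redundant.
Drop P8: the rest still cover every zone — redundant.
4 redundant: P1, P4, P5, P8.

4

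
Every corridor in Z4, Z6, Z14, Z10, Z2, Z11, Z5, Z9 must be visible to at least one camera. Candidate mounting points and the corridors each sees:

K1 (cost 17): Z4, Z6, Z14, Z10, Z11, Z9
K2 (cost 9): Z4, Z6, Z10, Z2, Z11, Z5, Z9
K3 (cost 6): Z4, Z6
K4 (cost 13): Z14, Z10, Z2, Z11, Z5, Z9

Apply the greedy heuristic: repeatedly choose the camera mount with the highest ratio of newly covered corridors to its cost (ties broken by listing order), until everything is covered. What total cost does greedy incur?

22

Pick 1: K2 adds 7 new (Z4, Z6, Z10, Z2, Z11, Z5, Z9) at cost 9 (ratio 7/9).
Pick 2: K4 adds 1 new (Z14) at cost 13 (ratio 1/13).
Greedy total cost: 9 + 13 = 22. (The true optimum is 19, so greedy overshoots here.)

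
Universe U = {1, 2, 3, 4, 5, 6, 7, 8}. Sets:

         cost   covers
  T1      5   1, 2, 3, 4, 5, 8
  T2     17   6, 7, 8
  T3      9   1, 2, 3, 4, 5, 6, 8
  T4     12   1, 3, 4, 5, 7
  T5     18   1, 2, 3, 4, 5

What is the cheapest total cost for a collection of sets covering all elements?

T3, T4 cover every element at cost 9 + 12 = 21.
Any cover uses at least 2 sets; among all covering selections none totals below 21.

21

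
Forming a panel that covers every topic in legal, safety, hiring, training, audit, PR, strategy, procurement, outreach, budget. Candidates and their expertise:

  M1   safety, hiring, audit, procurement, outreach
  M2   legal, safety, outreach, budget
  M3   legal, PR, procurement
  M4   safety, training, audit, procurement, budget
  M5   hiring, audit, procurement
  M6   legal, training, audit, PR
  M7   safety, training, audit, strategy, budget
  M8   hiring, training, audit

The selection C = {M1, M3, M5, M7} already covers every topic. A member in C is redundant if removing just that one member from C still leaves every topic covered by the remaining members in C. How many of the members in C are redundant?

Drop M1: outreach uncovered — not redundant.
Drop M3: legal, PR uncovered — not redundant.
Drop M5: the rest still cover every topic — redundant.
Drop M7: training, strategy, budget uncovered — not redundant.
1 redundant: M5.

1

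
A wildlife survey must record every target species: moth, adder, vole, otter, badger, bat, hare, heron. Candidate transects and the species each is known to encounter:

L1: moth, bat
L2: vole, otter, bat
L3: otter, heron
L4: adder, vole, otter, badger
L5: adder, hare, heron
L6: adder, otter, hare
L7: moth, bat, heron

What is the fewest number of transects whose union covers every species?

3

L1, L4, L5 together cover {moth, adder, vole, otter, badger, bat, hare, heron} — every species.
No 2 of the 7 transects cover everything (all 21 pairs fall short), so 3 is minimum.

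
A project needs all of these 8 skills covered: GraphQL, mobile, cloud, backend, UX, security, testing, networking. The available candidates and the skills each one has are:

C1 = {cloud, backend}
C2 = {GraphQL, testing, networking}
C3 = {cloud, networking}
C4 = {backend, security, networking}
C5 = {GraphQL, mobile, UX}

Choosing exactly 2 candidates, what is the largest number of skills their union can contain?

Choosing C4, C5 covers {GraphQL, mobile, backend, UX, security, networking} — 6 skills.
No choice of 2 candidates does better; here cloud, testing are left uncovered.

6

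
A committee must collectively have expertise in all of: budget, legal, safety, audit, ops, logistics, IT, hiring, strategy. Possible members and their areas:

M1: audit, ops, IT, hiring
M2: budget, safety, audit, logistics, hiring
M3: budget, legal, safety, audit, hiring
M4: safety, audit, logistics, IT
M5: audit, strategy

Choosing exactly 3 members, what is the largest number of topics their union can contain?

8

Choosing M1, M2, M3 covers {budget, legal, safety, audit, ops, logistics, IT, hiring} — 8 topics.
No choice of 3 members does better; here strategy is left uncovered.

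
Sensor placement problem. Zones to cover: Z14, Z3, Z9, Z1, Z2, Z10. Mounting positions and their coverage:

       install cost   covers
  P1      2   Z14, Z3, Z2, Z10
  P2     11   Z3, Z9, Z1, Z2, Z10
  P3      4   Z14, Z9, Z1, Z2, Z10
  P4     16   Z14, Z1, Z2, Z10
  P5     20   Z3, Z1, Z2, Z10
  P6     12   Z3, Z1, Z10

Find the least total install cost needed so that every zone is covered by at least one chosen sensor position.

6

P1, P3 cover every zone at install cost 2 + 4 = 6.
Any cover uses at least 2 sensor positions; among all covering selections none totals below 6.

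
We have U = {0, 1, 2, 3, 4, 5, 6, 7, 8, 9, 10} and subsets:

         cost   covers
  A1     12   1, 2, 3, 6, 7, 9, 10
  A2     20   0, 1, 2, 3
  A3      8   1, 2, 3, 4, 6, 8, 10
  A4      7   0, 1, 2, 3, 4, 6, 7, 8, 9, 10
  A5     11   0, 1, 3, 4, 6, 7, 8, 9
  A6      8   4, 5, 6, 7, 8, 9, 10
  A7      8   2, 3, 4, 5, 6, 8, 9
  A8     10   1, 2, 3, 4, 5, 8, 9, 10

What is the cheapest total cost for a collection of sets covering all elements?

A4, A6 cover every element at cost 7 + 8 = 15.
Any cover uses at least 2 sets; among all covering selections none totals below 15.

15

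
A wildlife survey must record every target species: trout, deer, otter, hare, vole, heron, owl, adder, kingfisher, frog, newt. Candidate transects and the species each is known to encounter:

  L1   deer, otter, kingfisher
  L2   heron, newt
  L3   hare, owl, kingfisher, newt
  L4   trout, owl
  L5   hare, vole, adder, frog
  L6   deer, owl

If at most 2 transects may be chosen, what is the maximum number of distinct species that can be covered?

7

Choosing L1, L5 covers {deer, otter, hare, vole, adder, kingfisher, frog} — 7 species.
No choice of 2 transects does better; here trout, heron, owl, newt are left uncovered.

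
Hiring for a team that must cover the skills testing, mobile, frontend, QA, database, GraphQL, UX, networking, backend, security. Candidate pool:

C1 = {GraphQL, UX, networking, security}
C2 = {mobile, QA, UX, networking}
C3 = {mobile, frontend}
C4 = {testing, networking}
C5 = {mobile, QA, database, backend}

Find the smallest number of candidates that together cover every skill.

C1, C3, C4, C5 together cover {testing, mobile, frontend, QA, database, GraphQL, UX, networking, backend, security} — every skill.
No 3 of the 5 candidates cover everything (all 10 triples fall short), so 4 is minimum.

4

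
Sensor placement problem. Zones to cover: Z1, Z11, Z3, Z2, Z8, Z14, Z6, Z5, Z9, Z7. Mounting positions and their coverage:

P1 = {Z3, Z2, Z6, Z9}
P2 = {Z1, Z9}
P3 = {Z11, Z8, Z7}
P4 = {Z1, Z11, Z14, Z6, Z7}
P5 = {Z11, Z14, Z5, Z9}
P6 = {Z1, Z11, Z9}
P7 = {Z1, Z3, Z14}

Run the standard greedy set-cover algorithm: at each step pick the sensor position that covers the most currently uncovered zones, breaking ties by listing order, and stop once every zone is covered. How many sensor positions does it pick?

Pick 1: P4 covers 5 new zones (Z1, Z11, Z14, Z6, Z7).
Pick 2: P1 covers 3 new zones (Z3, Z2, Z9).
Pick 3: P3 covers 1 new zones (Z8).
Pick 4: P5 covers 1 new zones (Z5).
Greedy uses 4 sensor positions.

4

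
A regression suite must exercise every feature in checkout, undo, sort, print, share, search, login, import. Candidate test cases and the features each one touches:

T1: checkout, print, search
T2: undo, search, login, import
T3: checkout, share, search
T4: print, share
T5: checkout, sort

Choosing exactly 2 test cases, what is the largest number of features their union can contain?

Choosing T1, T2 covers {checkout, undo, print, search, login, import} — 6 features.
No choice of 2 test cases does better; here sort, share are left uncovered.

6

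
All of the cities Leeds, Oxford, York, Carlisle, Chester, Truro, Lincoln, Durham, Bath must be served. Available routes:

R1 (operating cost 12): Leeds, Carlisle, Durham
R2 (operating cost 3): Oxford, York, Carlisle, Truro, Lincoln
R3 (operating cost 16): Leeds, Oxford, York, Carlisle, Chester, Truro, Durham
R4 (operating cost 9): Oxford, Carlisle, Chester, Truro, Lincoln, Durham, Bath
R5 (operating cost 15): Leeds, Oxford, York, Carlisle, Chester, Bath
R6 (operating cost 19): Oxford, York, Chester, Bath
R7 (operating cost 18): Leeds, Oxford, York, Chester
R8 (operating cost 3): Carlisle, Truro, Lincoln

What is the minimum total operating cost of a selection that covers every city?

R4, R5 cover every city at operating cost 9 + 15 = 24.
Any cover uses at least 2 routes; among all covering selections none totals below 24.

24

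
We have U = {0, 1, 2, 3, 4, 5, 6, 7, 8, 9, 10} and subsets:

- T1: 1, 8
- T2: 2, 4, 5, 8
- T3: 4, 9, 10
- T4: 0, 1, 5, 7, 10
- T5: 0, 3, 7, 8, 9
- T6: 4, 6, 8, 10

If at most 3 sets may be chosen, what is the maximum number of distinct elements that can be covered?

Choosing T2, T4, T5 covers {0, 1, 2, 3, 4, 5, 7, 8, 9, 10} — 10 elements.
No choice of 3 sets does better; here 6 is left uncovered.

10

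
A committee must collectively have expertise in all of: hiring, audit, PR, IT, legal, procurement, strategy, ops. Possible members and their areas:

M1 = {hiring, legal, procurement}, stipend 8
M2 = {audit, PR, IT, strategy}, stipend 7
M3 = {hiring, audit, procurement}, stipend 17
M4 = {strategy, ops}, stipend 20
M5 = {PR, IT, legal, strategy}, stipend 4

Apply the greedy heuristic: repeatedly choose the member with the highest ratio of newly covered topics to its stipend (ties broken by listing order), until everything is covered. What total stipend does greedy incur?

39

Pick 1: M5 adds 4 new (PR, IT, legal, strategy) at stipend 4 (ratio 4/4).
Pick 2: M1 adds 2 new (hiring, procurement) at stipend 8 (ratio 2/8).
Pick 3: M2 adds 1 new (audit) at stipend 7 (ratio 1/7).
Pick 4: M4 adds 1 new (ops) at stipend 20 (ratio 1/20).
Greedy total stipend: 4 + 8 + 7 + 20 = 39. (The true optimum is 35, so greedy overshoots here.)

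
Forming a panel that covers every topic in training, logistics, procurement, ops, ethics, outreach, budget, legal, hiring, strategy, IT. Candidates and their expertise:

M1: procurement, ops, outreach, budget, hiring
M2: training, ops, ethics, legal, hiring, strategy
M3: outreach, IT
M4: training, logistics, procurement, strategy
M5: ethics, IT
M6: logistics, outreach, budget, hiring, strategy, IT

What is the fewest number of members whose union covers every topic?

3

M1, M2, M6 together cover {training, logistics, procurement, ops, ethics, outreach, budget, legal, hiring, strategy, IT} — every topic.
No 2 of the 6 members cover everything (all 15 pairs fall short), so 3 is minimum.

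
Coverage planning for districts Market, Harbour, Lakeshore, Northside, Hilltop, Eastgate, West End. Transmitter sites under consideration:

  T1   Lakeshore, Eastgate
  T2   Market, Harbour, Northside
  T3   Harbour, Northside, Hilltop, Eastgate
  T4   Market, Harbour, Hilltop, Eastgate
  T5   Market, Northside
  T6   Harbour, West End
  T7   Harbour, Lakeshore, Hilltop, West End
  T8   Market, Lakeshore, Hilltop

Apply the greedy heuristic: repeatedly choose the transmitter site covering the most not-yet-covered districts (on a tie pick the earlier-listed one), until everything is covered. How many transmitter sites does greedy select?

Pick 1: T3 covers 4 new districts (Harbour, Northside, Hilltop, Eastgate).
Pick 2: T7 covers 2 new districts (Lakeshore, West End).
Pick 3: T2 covers 1 new districts (Market).
Greedy uses 3 transmitter sites.

3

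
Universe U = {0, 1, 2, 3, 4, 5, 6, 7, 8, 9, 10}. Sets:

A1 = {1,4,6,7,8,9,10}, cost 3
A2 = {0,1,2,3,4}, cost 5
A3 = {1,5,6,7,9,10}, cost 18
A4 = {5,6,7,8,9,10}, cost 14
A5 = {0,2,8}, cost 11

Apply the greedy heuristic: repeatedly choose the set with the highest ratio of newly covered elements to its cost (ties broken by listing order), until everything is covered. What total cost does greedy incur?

Pick 1: A1 adds 7 new (1, 4, 6, 7, 8, 9, 10) at cost 3 (ratio 7/3).
Pick 2: A2 adds 3 new (0, 2, 3) at cost 5 (ratio 3/5).
Pick 3: A4 adds 1 new (5) at cost 14 (ratio 1/14).
Greedy total cost: 3 + 5 + 14 = 22. (The true optimum is 19, so greedy overshoots here.)

22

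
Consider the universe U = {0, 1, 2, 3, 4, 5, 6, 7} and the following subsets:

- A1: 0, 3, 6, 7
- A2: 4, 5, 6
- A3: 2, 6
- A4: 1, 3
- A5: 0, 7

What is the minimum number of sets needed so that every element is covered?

A1, A2, A3, A4 together cover {0, 1, 2, 3, 4, 5, 6, 7} — every element.
No 3 of the 5 sets cover everything (all 10 triples fall short), so 4 is minimum.

4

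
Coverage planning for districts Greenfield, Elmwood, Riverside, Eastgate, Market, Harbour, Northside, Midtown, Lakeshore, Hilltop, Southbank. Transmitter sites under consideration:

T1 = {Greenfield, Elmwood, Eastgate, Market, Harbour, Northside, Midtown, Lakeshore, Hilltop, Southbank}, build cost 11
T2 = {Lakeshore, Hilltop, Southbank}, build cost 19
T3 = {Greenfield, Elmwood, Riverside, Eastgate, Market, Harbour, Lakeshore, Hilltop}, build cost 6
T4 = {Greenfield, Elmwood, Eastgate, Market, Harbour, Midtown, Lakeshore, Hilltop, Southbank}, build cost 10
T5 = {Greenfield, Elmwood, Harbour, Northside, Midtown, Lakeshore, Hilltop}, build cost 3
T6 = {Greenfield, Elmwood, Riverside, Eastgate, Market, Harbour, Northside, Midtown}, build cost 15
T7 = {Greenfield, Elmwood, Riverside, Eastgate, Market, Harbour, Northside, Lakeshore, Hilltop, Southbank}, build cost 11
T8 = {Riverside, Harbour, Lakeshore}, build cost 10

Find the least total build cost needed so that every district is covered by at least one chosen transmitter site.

T5, T7 cover every district at build cost 3 + 11 = 14.
Any cover uses at least 2 transmitter sites; among all covering selections none totals below 14.
Greedy by coverage-per-build cost would pick T5, T3, T4 for 19 — worse than the optimum 14.

14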